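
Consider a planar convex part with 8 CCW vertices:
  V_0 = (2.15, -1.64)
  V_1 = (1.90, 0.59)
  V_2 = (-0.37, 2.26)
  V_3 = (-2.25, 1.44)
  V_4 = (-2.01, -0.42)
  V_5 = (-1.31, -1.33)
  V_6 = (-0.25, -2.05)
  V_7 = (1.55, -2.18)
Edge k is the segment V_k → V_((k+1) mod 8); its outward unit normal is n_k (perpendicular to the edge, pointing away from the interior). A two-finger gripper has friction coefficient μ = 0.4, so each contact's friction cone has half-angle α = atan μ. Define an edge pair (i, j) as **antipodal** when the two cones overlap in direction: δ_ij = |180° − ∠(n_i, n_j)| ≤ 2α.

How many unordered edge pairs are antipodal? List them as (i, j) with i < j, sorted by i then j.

α = atan 0.4 = 21.80°;  2α = 43.60°
n_0 = (+0.9938, +0.1114)
n_1 = (+0.5926, +0.8055)
n_2 = (-0.3998, +0.9166)
n_3 = (-0.9918, -0.1280)
n_4 = (-0.7926, -0.6097)
n_5 = (-0.5619, -0.8272)
n_6 = (-0.0720, -0.9974)
n_7 = (+0.6690, -0.7433)
  (0,1): δ = 132.74°  ·
  (0,2): δ = 72.83°  ·
  (0,3): δ = 0.96°  ✓
  (0,4): δ = 31.17°  ✓
  (0,5): δ = 49.42°  ·
  (0,6): δ = 79.47°  ·
  (0,7): δ = 125.59°  ·
  (1,2): δ = 120.09°  ·
  (1,3): δ = 46.31°  ·
  (1,4): δ = 16.09°  ✓
  (1,5): δ = 2.16°  ✓
  (1,6): δ = 32.21°  ✓
  (1,7): δ = 78.33°  ·
  (2,3): δ = 106.21°  ·
  (2,4): δ = 76.00°  ·
  (2,5): δ = 57.75°  ·
  (2,6): δ = 27.70°  ✓
  (2,7): δ = 18.42°  ✓
  (3,4): δ = 149.78°  ·
  (3,5): δ = 131.54°  ·
  (3,6): δ = 101.48°  ·
  (3,7): δ = 55.37°  ·
  (4,5): δ = 161.75°  ·
  (4,6): δ = 131.70°  ·
  (4,7): δ = 85.58°  ·
  (5,6): δ = 149.94°  ·
  (5,7): δ = 103.83°  ·
  (6,7): δ = 133.88°  ·
antipodal pairs: 7

count = 7; pairs: (0,3), (0,4), (1,4), (1,5), (1,6), (2,6), (2,7)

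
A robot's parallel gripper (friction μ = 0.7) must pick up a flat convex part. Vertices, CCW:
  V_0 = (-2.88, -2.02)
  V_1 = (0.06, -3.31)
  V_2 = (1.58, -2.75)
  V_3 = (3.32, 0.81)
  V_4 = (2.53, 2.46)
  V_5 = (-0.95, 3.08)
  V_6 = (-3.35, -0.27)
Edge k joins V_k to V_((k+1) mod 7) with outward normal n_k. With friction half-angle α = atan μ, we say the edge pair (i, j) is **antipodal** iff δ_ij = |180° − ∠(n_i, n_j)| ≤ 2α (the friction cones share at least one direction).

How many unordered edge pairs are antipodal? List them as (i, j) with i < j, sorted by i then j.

α = atan 0.7 = 34.99°;  2α = 69.98°
n_0 = (-0.4018, -0.9157)
n_1 = (+0.3457, -0.9383)
n_2 = (+0.8984, -0.4391)
n_3 = (+0.9019, +0.4318)
n_4 = (+0.1754, +0.9845)
n_5 = (-0.8129, +0.5824)
n_6 = (-0.9658, -0.2594)
  (0,1): δ = 136.08°  ·
  (0,2): δ = 92.36°  ·
  (0,3): δ = 40.72°  ✓
  (0,4): δ = 13.59°  ✓
  (0,5): δ = 78.07°  ·
  (0,6): δ = 128.72°  ·
  (1,2): δ = 136.27°  ·
  (1,3): δ = 84.64°  ·
  (1,4): δ = 30.33°  ✓
  (1,5): δ = 34.16°  ✓
  (1,6): δ = 84.81°  ·
  (2,3): δ = 128.37°  ·
  (2,4): δ = 74.05°  ·
  (2,5): δ = 9.57°  ✓
  (2,6): δ = 41.08°  ✓
  (3,4): δ = 125.69°  ·
  (3,5): δ = 61.20°  ✓
  (3,6): δ = 10.55°  ✓
  (4,5): δ = 115.52°  ·
  (4,6): δ = 64.86°  ✓
  (5,6): δ = 129.35°  ·
antipodal pairs: 9

count = 9; pairs: (0,3), (0,4), (1,4), (1,5), (2,5), (2,6), (3,5), (3,6), (4,6)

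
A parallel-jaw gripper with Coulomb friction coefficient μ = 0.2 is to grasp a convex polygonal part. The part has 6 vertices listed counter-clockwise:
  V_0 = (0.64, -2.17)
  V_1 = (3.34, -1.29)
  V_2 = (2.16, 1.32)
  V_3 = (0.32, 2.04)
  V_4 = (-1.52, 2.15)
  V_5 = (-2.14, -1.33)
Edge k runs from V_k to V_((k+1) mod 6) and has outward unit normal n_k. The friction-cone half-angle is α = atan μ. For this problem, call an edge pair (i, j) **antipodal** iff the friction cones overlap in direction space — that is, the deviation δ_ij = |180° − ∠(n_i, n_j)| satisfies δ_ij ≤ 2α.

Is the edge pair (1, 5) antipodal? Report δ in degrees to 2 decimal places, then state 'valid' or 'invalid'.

α = atan 0.2 = 11.31°;  2α = 22.62°
edge 1: e_1 = (-1.18, +2.61);  n_1 = (+0.9112, +0.4120)
edge 5: e_5 = (+2.78, -0.84);  n_5 = (-0.2892, -0.9573)
∠(n_1, n_5) = 131.14°
δ = |180° − 131.14°| = 48.86°
48.86° > 2α = 22.62°  →  invalid

δ = 48.86°, invalid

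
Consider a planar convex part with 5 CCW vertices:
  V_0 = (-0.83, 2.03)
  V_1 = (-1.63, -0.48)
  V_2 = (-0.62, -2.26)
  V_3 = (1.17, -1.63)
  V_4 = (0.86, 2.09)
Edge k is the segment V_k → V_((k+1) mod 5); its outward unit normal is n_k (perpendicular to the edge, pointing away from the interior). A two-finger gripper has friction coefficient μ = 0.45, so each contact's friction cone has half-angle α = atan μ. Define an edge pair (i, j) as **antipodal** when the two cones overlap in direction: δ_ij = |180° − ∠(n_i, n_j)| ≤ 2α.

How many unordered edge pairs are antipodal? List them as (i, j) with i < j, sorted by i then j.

α = atan 0.45 = 24.23°;  2α = 48.46°
n_0 = (-0.9528, +0.3037)
n_1 = (-0.8697, -0.4935)
n_2 = (+0.3320, -0.9433)
n_3 = (+0.9965, +0.0830)
n_4 = (-0.0355, +0.9994)
  (0,1): δ = 132.75°  ·
  (0,2): δ = 52.93°  ·
  (0,3): δ = 22.44°  ✓
  (0,4): δ = 109.71°  ·
  (1,2): δ = 100.18°  ·
  (1,3): δ = 24.81°  ✓
  (1,4): δ = 62.46°  ·
  (2,3): δ = 104.63°  ·
  (2,4): δ = 17.36°  ✓
  (3,4): δ = 92.73°  ·
antipodal pairs: 3

count = 3; pairs: (0,3), (1,3), (2,4)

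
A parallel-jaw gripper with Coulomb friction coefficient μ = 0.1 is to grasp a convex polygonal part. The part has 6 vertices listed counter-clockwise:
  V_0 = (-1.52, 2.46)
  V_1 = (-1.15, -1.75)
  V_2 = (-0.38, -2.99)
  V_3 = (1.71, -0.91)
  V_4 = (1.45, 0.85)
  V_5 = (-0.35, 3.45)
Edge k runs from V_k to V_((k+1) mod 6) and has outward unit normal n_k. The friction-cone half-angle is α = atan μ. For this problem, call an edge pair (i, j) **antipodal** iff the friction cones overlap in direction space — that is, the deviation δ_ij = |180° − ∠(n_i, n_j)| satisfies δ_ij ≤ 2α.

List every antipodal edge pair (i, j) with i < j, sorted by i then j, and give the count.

count = 3; pairs: (0,3), (1,4), (2,5)

α = atan 0.1 = 5.71°;  2α = 11.42°
n_0 = (-0.9962, -0.0875)
n_1 = (-0.8495, -0.5275)
n_2 = (+0.7054, -0.7088)
n_3 = (+0.9893, +0.1461)
n_4 = (+0.8222, +0.5692)
n_5 = (-0.6459, +0.7634)
  (0,1): δ = 153.18°  ·
  (0,2): δ = 50.16°  ·
  (0,3): δ = 3.38°  ✓
  (0,4): δ = 29.67°  ·
  (0,5): δ = 125.21°  ·
  (1,2): δ = 76.98°  ·
  (1,3): δ = 23.44°  ·
  (1,4): δ = 2.86°  ✓
  (1,5): δ = 98.40°  ·
  (2,3): δ = 126.46°  ·
  (2,4): δ = 100.17°  ·
  (2,5): δ = 4.63°  ✓
  (3,4): δ = 153.71°  ·
  (3,5): δ = 58.17°  ·
  (4,5): δ = 84.46°  ·
antipodal pairs: 3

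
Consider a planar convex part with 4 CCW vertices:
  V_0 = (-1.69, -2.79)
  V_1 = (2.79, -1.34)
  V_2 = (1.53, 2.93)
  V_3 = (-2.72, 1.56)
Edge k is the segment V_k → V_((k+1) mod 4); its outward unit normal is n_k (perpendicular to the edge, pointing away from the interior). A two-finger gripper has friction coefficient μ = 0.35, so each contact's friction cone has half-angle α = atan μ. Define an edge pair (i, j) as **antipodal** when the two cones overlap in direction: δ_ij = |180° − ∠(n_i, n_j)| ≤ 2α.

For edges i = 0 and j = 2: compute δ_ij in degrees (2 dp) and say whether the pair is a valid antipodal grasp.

δ = 0.07°, valid

α = atan 0.35 = 19.29°;  2α = 38.58°
edge 0: e_0 = (+4.48, +1.45);  n_0 = (+0.3079, -0.9514)
edge 2: e_2 = (-4.25, -1.37);  n_2 = (-0.3068, +0.9518)
∠(n_0, n_2) = 179.93°
δ = |180° − 179.93°| = 0.07°
0.07° ≤ 2α = 38.58°  →  valid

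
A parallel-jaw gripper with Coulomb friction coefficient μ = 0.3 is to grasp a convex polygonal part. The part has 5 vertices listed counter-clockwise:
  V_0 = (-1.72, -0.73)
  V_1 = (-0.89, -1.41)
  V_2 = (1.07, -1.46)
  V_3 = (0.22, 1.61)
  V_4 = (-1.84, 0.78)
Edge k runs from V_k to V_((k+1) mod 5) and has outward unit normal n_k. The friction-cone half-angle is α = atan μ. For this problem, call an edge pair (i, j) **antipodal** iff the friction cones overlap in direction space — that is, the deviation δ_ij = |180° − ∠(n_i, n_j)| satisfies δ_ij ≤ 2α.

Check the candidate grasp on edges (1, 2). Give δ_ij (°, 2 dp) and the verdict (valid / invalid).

δ = 73.06°, invalid

α = atan 0.3 = 16.70°;  2α = 33.40°
edge 1: e_1 = (+1.96, -0.05);  n_1 = (-0.0255, -0.9997)
edge 2: e_2 = (-0.85, +3.07);  n_2 = (+0.9637, +0.2668)
∠(n_1, n_2) = 106.94°
δ = |180° − 106.94°| = 73.06°
73.06° > 2α = 33.40°  →  invalid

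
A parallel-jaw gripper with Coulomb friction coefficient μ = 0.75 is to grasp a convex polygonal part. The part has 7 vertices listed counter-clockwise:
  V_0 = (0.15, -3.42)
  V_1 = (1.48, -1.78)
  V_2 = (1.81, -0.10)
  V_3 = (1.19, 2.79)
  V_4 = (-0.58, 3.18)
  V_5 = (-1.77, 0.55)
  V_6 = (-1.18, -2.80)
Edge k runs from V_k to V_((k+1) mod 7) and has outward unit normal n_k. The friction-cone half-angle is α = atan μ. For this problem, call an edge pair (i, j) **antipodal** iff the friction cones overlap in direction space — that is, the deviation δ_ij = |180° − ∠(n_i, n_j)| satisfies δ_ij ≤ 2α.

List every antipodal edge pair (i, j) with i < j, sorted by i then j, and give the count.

α = atan 0.75 = 36.87°;  2α = 73.74°
n_0 = (+0.7767, -0.6299)
n_1 = (+0.9812, -0.1927)
n_2 = (+0.9778, +0.2098)
n_3 = (+0.2152, +0.9766)
n_4 = (-0.9111, +0.4122)
n_5 = (-0.9848, -0.1734)
n_6 = (-0.4225, -0.9064)
  (0,1): δ = 152.07°  ·
  (0,2): δ = 128.85°  ·
  (0,3): δ = 63.38°  ✓
  (0,4): δ = 14.70°  ✓
  (0,5): δ = 49.03°  ✓
  (0,6): δ = 104.05°  ·
  (1,2): δ = 156.78°  ·
  (1,3): δ = 91.31°  ·
  (1,4): δ = 13.23°  ✓
  (1,5): δ = 21.10°  ✓
  (1,6): δ = 76.12°  ·
  (2,3): δ = 114.53°  ·
  (2,4): δ = 36.45°  ✓
  (2,5): δ = 2.12°  ✓
  (2,6): δ = 52.90°  ✓
  (3,4): δ = 101.92°  ·
  (3,5): δ = 67.59°  ✓
  (3,6): δ = 12.57°  ✓
  (4,5): δ = 145.67°  ·
  (4,6): δ = 90.65°  ·
  (5,6): δ = 124.98°  ·
antipodal pairs: 10

count = 10; pairs: (0,3), (0,4), (0,5), (1,4), (1,5), (2,4), (2,5), (2,6), (3,5), (3,6)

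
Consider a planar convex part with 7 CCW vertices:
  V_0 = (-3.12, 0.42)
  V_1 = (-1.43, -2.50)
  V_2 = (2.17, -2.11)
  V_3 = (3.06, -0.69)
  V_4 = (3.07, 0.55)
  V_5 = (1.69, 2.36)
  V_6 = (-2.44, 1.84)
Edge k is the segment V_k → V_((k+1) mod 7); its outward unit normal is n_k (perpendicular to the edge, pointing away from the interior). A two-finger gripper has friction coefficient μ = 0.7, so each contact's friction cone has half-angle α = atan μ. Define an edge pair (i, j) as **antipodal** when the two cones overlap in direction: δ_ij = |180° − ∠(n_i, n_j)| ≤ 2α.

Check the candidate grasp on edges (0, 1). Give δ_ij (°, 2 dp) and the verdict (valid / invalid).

α = atan 0.7 = 34.99°;  2α = 69.98°
edge 0: e_0 = (+1.69, -2.92);  n_0 = (-0.8655, -0.5009)
edge 1: e_1 = (+3.60, +0.39);  n_1 = (+0.1077, -0.9942)
∠(n_0, n_1) = 66.12°
δ = |180° − 66.12°| = 113.88°
113.88° > 2α = 69.98°  →  invalid

δ = 113.88°, invalid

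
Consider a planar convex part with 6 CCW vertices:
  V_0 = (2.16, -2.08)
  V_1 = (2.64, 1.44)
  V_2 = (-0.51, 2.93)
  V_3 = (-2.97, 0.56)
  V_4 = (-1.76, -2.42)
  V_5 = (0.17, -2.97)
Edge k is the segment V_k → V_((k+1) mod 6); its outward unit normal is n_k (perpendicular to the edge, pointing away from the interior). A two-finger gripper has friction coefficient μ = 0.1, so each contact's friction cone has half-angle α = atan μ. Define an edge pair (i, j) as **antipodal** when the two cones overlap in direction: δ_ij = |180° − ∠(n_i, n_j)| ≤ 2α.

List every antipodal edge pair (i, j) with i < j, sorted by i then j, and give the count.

count = 1; pairs: (1,4)

α = atan 0.1 = 5.71°;  2α = 11.42°
n_0 = (+0.9908, -0.1351)
n_1 = (+0.4276, +0.9040)
n_2 = (-0.6938, +0.7202)
n_3 = (-0.9265, -0.3762)
n_4 = (-0.2741, -0.9617)
n_5 = (+0.4083, -0.9129)
  (0,1): δ = 107.55°  ·
  (0,2): δ = 38.30°  ·
  (0,3): δ = 29.86°  ·
  (0,4): δ = 81.86°  ·
  (0,5): δ = 121.86°  ·
  (1,2): δ = 110.75°  ·
  (1,3): δ = 42.59°  ·
  (1,4): δ = 9.41°  ✓
  (1,5): δ = 49.41°  ·
  (2,3): δ = 111.83°  ·
  (2,4): δ = 59.84°  ·
  (2,5): δ = 19.84°  ·
  (3,4): δ = 128.01°  ·
  (3,5): δ = 88.00°  ·
  (4,5): δ = 140.00°  ·
antipodal pairs: 1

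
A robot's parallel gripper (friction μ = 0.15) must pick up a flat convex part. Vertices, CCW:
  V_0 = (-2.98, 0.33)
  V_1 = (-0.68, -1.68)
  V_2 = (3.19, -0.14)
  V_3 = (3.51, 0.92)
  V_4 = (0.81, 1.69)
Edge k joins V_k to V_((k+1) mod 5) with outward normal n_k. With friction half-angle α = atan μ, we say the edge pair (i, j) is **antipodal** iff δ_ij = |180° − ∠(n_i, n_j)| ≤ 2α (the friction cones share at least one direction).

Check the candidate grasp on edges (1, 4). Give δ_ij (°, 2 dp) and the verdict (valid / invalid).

α = atan 0.15 = 8.53°;  2α = 17.06°
edge 1: e_1 = (+3.87, +1.54);  n_1 = (+0.3697, -0.9291)
edge 4: e_4 = (-3.79, -1.36);  n_4 = (-0.3378, +0.9412)
∠(n_1, n_4) = 178.04°
δ = |180° − 178.04°| = 1.96°
1.96° ≤ 2α = 17.06°  →  valid

δ = 1.96°, valid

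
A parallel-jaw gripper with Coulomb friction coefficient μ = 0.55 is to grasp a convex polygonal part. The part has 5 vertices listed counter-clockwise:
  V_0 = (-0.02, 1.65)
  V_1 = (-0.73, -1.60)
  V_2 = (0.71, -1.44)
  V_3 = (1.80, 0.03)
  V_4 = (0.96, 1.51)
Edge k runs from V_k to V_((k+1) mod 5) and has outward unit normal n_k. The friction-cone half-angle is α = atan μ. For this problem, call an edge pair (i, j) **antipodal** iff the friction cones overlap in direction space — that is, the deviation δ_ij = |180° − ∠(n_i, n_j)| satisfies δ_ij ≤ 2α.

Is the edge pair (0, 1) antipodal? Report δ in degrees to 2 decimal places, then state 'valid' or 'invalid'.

α = atan 0.55 = 28.81°;  2α = 57.62°
edge 0: e_0 = (-0.71, -3.25);  n_0 = (-0.9770, +0.2134)
edge 1: e_1 = (+1.44, +0.16);  n_1 = (+0.1104, -0.9939)
∠(n_0, n_1) = 108.66°
δ = |180° − 108.66°| = 71.34°
71.34° > 2α = 57.62°  →  invalid

δ = 71.34°, invalid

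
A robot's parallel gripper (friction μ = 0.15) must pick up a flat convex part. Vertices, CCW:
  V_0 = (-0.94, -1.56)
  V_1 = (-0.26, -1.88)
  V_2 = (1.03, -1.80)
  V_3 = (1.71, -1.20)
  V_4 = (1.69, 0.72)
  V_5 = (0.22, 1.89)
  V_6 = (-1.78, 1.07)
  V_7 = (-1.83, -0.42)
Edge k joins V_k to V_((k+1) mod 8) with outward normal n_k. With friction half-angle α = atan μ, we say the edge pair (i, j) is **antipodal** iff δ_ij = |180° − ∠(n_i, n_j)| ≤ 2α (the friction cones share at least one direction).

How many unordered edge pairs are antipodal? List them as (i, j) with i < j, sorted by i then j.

count = 3; pairs: (0,4), (3,6), (4,7)

α = atan 0.15 = 8.53°;  2α = 17.06°
n_0 = (-0.4258, -0.9048)
n_1 = (+0.0619, -0.9981)
n_2 = (+0.6616, -0.7498)
n_3 = (+0.9999, +0.0104)
n_4 = (+0.6227, +0.7824)
n_5 = (-0.3794, +0.9253)
n_6 = (-0.9994, +0.0335)
n_7 = (-0.7882, -0.6154)
  (0,1): δ = 151.25°  ·
  (0,2): δ = 113.38°  ·
  (0,3): δ = 64.20°  ·
  (0,4): δ = 13.32°  ✓
  (0,5): δ = 47.49°  ·
  (0,6): δ = 113.28°  ·
  (0,7): δ = 153.18°  ·
  (1,2): δ = 142.13°  ·
  (1,3): δ = 92.95°  ·
  (1,4): δ = 42.07°  ·
  (1,5): δ = 18.74°  ·
  (1,6): δ = 84.53°  ·
  (1,7): δ = 124.43°  ·
  (2,3): δ = 130.83°  ·
  (2,4): δ = 79.94°  ·
  (2,5): δ = 19.13°  ·
  (2,6): δ = 46.65°  ·
  (2,7): δ = 86.56°  ·
  (3,4): δ = 129.11°  ·
  (3,5): δ = 68.30°  ·
  (3,6): δ = 2.52°  ✓
  (3,7): δ = 37.38°  ·
  (4,5): δ = 119.19°  ·
  (4,6): δ = 53.41°  ·
  (4,7): δ = 13.50°  ✓
  (5,6): δ = 114.22°  ·
  (5,7): δ = 74.31°  ·
  (6,7): δ = 140.10°  ·
antipodal pairs: 3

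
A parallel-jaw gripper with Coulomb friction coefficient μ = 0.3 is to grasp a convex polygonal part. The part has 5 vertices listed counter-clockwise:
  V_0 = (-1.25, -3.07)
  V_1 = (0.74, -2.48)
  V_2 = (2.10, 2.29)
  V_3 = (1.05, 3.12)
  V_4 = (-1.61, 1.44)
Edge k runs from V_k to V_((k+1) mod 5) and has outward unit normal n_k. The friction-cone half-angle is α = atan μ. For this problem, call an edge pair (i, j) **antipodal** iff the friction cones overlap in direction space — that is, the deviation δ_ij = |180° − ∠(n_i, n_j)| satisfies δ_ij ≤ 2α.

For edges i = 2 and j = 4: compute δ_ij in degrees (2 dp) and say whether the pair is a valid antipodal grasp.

α = atan 0.3 = 16.70°;  2α = 33.40°
edge 2: e_2 = (-1.05, +0.83);  n_2 = (+0.6201, +0.7845)
edge 4: e_4 = (+0.36, -4.51);  n_4 = (-0.9968, -0.0796)
∠(n_2, n_4) = 132.89°
δ = |180° − 132.89°| = 47.11°
47.11° > 2α = 33.40°  →  invalid

δ = 47.11°, invalid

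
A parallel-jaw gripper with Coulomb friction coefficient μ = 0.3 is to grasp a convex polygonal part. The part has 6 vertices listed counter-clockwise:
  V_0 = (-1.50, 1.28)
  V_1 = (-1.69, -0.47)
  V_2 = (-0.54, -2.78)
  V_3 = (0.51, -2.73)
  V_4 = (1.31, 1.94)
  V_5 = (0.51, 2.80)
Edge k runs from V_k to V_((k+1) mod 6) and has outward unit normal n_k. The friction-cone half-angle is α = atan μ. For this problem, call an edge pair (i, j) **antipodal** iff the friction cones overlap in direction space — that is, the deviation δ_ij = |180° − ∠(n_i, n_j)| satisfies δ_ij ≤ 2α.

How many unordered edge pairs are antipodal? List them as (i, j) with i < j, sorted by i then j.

count = 2; pairs: (0,3), (1,4)

α = atan 0.3 = 16.70°;  2α = 33.40°
n_0 = (-0.9942, +0.1079)
n_1 = (-0.8952, -0.4457)
n_2 = (+0.0476, -0.9989)
n_3 = (+0.9856, -0.1688)
n_4 = (+0.7322, +0.6811)
n_5 = (-0.6032, +0.7976)
  (0,1): δ = 147.34°  ·
  (0,2): δ = 81.08°  ·
  (0,3): δ = 3.52°  ✓
  (0,4): δ = 49.13°  ·
  (0,5): δ = 133.29°  ·
  (1,2): δ = 113.74°  ·
  (1,3): δ = 36.19°  ·
  (1,4): δ = 16.46°  ✓
  (1,5): δ = 100.63°  ·
  (2,3): δ = 102.45°  ·
  (2,4): δ = 49.80°  ·
  (2,5): δ = 34.37°  ·
  (3,4): δ = 127.35°  ·
  (3,5): δ = 43.18°  ·
  (4,5): δ = 95.83°  ·
antipodal pairs: 2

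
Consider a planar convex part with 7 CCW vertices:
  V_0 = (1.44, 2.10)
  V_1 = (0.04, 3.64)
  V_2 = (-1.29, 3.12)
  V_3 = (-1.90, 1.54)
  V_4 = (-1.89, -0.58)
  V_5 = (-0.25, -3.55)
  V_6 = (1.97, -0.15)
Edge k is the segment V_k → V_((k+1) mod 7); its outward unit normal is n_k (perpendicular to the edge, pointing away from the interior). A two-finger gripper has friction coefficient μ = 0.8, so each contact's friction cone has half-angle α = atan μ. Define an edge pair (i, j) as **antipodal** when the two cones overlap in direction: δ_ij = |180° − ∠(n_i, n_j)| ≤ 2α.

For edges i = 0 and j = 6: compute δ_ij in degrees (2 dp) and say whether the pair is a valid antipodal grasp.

δ = 150.98°, invalid

α = atan 0.8 = 38.66°;  2α = 77.32°
edge 0: e_0 = (-1.40, +1.54);  n_0 = (+0.7399, +0.6727)
edge 6: e_6 = (-0.53, +2.25);  n_6 = (+0.9734, +0.2293)
∠(n_0, n_6) = 29.02°
δ = |180° − 29.02°| = 150.98°
150.98° > 2α = 77.32°  →  invalid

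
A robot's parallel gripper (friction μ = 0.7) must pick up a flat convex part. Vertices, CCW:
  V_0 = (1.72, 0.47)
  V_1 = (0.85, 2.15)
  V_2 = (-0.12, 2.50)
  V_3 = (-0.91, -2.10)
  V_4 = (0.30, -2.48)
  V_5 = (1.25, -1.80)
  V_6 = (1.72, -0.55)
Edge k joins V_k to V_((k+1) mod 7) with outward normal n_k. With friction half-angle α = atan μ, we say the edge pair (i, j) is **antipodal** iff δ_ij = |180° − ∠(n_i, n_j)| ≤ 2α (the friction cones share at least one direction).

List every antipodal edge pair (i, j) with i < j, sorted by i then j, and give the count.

count = 7; pairs: (0,2), (0,3), (1,3), (1,4), (2,4), (2,5), (2,6)

α = atan 0.7 = 34.99°;  2α = 69.98°
n_0 = (+0.8880, +0.4599)
n_1 = (+0.3394, +0.9406)
n_2 = (-0.9856, +0.1693)
n_3 = (-0.2996, -0.9541)
n_4 = (+0.5820, -0.8132)
n_5 = (+0.9360, -0.3519)
n_6 = (+1.0000, -0.0000)
  (0,1): δ = 137.22°  ·
  (0,2): δ = 37.12°  ✓
  (0,3): δ = 45.19°  ✓
  (0,4): δ = 98.22°  ·
  (0,5): δ = 132.02°  ·
  (0,6): δ = 152.62°  ·
  (1,2): δ = 79.90°  ·
  (1,3): δ = 2.41°  ✓
  (1,4): δ = 55.44°  ✓
  (1,5): δ = 89.23°  ·
  (1,6): δ = 109.84°  ·
  (2,3): δ = 97.69°  ·
  (2,4): δ = 44.66°  ✓
  (2,5): δ = 10.86°  ✓
  (2,6): δ = 9.74°  ✓
  (3,4): δ = 126.97°  ·
  (3,5): δ = 93.17°  ·
  (3,6): δ = 72.57°  ·
  (4,5): δ = 146.20°  ·
  (4,6): δ = 125.59°  ·
  (5,6): δ = 159.39°  ·
antipodal pairs: 7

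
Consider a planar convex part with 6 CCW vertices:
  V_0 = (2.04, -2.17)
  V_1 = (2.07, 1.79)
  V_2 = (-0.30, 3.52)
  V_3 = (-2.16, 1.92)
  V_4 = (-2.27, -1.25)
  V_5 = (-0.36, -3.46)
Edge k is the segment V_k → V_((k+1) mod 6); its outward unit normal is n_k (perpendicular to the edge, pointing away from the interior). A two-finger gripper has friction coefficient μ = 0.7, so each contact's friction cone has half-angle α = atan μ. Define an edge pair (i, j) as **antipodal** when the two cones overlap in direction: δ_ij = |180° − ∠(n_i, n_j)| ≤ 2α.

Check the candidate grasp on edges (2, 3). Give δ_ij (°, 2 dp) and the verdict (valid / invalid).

δ = 132.69°, invalid

α = atan 0.7 = 34.99°;  2α = 69.98°
edge 2: e_2 = (-1.86, -1.60);  n_2 = (-0.6521, +0.7581)
edge 3: e_3 = (-0.11, -3.17);  n_3 = (-0.9994, +0.0347)
∠(n_2, n_3) = 47.31°
δ = |180° − 47.31°| = 132.69°
132.69° > 2α = 69.98°  →  invalid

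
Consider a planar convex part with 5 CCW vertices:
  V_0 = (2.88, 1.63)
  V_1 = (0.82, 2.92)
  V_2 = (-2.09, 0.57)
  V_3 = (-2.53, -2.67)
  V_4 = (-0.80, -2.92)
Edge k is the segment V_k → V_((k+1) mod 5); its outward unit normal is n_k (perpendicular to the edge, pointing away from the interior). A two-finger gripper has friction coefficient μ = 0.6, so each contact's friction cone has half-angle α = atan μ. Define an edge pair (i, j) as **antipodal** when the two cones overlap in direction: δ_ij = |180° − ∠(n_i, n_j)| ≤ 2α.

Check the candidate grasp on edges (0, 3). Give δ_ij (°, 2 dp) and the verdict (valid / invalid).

α = atan 0.6 = 30.96°;  2α = 61.93°
edge 0: e_0 = (-2.06, +1.29);  n_0 = (+0.5307, +0.8475)
edge 3: e_3 = (+1.73, -0.25);  n_3 = (-0.1430, -0.9897)
∠(n_0, n_3) = 156.17°
δ = |180° − 156.17°| = 23.83°
23.83° ≤ 2α = 61.93°  →  valid

δ = 23.83°, valid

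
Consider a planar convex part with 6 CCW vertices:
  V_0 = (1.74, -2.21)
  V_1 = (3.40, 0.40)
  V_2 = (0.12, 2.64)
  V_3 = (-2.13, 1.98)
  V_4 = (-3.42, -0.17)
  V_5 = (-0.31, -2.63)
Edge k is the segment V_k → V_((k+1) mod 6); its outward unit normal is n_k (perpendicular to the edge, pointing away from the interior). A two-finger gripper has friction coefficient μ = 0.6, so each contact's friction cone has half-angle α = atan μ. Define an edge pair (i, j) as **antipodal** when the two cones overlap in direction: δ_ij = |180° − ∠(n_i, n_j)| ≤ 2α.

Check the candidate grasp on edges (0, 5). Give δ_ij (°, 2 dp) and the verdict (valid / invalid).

α = atan 0.6 = 30.96°;  2α = 61.93°
edge 0: e_0 = (+1.66, +2.61);  n_0 = (+0.8438, -0.5367)
edge 5: e_5 = (+2.05, +0.42);  n_5 = (+0.2007, -0.9797)
∠(n_0, n_5) = 45.96°
δ = |180° − 45.96°| = 134.04°
134.04° > 2α = 61.93°  →  invalid

δ = 134.04°, invalid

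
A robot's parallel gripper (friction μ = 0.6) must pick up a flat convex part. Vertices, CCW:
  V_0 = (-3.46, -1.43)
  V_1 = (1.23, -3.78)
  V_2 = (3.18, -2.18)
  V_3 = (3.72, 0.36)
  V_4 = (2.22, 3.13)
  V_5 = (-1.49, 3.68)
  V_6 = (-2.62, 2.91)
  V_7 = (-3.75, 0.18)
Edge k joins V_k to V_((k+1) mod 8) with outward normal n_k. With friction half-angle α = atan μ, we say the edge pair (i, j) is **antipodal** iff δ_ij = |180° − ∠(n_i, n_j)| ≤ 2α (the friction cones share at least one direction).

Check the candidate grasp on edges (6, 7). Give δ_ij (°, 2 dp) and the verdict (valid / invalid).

α = atan 0.6 = 30.96°;  2α = 61.93°
edge 6: e_6 = (-1.13, -2.73);  n_6 = (-0.9240, +0.3825)
edge 7: e_7 = (+0.29, -1.61);  n_7 = (-0.9842, -0.1773)
∠(n_6, n_7) = 32.70°
δ = |180° − 32.70°| = 147.30°
147.30° > 2α = 61.93°  →  invalid

δ = 147.30°, invalid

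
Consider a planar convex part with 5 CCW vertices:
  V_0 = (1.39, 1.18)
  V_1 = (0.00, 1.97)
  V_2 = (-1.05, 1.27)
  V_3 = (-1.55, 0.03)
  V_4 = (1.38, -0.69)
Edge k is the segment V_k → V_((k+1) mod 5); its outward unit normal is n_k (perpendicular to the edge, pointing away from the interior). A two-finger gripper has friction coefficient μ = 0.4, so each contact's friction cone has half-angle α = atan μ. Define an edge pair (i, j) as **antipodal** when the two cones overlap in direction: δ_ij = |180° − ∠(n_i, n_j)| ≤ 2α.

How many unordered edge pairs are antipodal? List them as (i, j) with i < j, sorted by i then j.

count = 2; pairs: (0,3), (2,4)

α = atan 0.4 = 21.80°;  2α = 43.60°
n_0 = (+0.4941, +0.8694)
n_1 = (-0.5547, +0.8321)
n_2 = (-0.9274, +0.3740)
n_3 = (-0.2386, -0.9711)
n_4 = (+1.0000, -0.0053)
  (0,1): δ = 116.70°  ·
  (0,2): δ = 82.35°  ·
  (0,3): δ = 15.81°  ✓
  (0,4): δ = 119.31°  ·
  (1,2): δ = 145.65°  ·
  (1,3): δ = 47.50°  ·
  (1,4): δ = 56.00°  ·
  (2,3): δ = 81.85°  ·
  (2,4): δ = 21.65°  ✓
  (3,4): δ = 76.50°  ·
antipodal pairs: 2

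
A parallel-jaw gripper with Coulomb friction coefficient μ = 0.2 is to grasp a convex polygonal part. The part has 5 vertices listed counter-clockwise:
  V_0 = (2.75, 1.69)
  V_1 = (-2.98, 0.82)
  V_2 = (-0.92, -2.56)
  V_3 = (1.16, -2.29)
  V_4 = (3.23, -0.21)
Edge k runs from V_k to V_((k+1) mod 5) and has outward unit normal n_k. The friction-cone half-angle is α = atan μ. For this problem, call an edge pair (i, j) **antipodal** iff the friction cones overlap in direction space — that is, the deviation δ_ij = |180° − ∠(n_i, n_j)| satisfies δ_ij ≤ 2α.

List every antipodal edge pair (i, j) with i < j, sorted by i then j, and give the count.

α = atan 0.2 = 11.31°;  2α = 22.62°
n_0 = (-0.1501, +0.9887)
n_1 = (-0.8539, -0.5204)
n_2 = (+0.1287, -0.9917)
n_3 = (+0.7088, -0.7054)
n_4 = (+0.9695, +0.2449)
  (0,1): δ = 67.27°  ·
  (0,2): δ = 1.24°  ✓
  (0,3): δ = 36.50°  ·
  (0,4): δ = 95.54°  ·
  (1,2): δ = 113.96°  ·
  (1,3): δ = 76.22°  ·
  (1,4): δ = 17.18°  ✓
  (2,3): δ = 142.26°  ·
  (2,4): δ = 83.22°  ·
  (3,4): δ = 120.96°  ·
antipodal pairs: 2

count = 2; pairs: (0,2), (1,4)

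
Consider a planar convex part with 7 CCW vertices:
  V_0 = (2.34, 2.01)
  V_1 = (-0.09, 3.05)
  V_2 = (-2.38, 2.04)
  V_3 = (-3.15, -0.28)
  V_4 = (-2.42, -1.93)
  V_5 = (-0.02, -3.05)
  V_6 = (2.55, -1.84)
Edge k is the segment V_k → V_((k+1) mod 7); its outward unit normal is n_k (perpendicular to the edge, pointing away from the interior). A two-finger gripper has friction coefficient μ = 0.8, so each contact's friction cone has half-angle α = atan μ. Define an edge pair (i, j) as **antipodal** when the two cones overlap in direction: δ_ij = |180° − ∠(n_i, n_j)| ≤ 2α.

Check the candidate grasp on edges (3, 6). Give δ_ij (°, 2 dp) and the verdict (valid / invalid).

α = atan 0.8 = 38.66°;  2α = 77.32°
edge 3: e_3 = (+0.73, -1.65);  n_3 = (-0.9145, -0.4046)
edge 6: e_6 = (-0.21, +3.85);  n_6 = (+0.9985, +0.0545)
∠(n_3, n_6) = 159.26°
δ = |180° − 159.26°| = 20.74°
20.74° ≤ 2α = 77.32°  →  valid

δ = 20.74°, valid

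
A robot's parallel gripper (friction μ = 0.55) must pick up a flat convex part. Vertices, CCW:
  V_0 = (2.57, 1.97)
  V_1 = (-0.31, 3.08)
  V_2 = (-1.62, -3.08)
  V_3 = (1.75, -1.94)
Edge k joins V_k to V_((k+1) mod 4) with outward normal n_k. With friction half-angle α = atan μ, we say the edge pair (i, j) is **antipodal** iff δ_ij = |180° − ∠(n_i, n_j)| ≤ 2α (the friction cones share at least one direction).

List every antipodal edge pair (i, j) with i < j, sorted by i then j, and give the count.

α = atan 0.55 = 28.81°;  2α = 57.62°
n_0 = (+0.3596, +0.9331)
n_1 = (-0.9781, +0.2080)
n_2 = (+0.3204, -0.9473)
n_3 = (+0.9787, -0.2053)
  (0,1): δ = 80.93°  ·
  (0,2): δ = 39.77°  ✓
  (0,3): δ = 99.23°  ·
  (1,2): δ = 59.30°  ·
  (1,3): δ = 0.16°  ✓
  (2,3): δ = 120.53°  ·
antipodal pairs: 2

count = 2; pairs: (0,2), (1,3)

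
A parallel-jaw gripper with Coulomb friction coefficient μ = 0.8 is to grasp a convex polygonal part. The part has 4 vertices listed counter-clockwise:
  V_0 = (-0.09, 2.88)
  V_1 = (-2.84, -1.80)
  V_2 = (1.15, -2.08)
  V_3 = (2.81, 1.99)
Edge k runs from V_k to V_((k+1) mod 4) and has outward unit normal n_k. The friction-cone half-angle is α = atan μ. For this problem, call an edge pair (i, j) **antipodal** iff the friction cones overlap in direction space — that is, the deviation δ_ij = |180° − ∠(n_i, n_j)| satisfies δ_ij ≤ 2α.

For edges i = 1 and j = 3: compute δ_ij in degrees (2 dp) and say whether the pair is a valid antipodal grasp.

δ = 13.05°, valid

α = atan 0.8 = 38.66°;  2α = 77.32°
edge 1: e_1 = (+3.99, -0.28);  n_1 = (-0.0700, -0.9975)
edge 3: e_3 = (-2.90, +0.89);  n_3 = (+0.2934, +0.9560)
∠(n_1, n_3) = 166.95°
δ = |180° − 166.95°| = 13.05°
13.05° ≤ 2α = 77.32°  →  valid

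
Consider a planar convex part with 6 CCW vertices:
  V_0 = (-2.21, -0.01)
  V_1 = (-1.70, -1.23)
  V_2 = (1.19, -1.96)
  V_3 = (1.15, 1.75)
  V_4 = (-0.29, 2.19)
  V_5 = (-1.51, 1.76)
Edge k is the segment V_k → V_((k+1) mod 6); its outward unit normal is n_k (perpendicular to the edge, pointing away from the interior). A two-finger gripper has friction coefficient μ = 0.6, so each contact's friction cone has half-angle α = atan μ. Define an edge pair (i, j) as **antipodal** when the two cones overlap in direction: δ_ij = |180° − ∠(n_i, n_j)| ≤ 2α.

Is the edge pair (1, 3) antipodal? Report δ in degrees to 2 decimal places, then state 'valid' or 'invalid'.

δ = 2.81°, valid

α = atan 0.6 = 30.96°;  2α = 61.93°
edge 1: e_1 = (+2.89, -0.73);  n_1 = (-0.2449, -0.9695)
edge 3: e_3 = (-1.44, +0.44);  n_3 = (+0.2922, +0.9564)
∠(n_1, n_3) = 177.19°
δ = |180° − 177.19°| = 2.81°
2.81° ≤ 2α = 61.93°  →  valid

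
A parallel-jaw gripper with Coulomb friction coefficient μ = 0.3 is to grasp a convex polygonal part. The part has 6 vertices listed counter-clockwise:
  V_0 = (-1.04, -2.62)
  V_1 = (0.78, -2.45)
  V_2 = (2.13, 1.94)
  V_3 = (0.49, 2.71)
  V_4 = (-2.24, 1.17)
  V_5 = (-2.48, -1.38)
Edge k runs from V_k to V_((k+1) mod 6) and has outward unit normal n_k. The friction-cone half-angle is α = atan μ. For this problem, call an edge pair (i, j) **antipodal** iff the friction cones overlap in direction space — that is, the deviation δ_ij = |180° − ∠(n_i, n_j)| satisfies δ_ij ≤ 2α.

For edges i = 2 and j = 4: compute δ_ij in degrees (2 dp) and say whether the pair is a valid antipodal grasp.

α = atan 0.3 = 16.70°;  2α = 33.40°
edge 2: e_2 = (-1.64, +0.77);  n_2 = (+0.4250, +0.9052)
edge 4: e_4 = (-0.24, -2.55);  n_4 = (-0.9956, +0.0937)
∠(n_2, n_4) = 109.77°
δ = |180° − 109.77°| = 70.23°
70.23° > 2α = 33.40°  →  invalid

δ = 70.23°, invalid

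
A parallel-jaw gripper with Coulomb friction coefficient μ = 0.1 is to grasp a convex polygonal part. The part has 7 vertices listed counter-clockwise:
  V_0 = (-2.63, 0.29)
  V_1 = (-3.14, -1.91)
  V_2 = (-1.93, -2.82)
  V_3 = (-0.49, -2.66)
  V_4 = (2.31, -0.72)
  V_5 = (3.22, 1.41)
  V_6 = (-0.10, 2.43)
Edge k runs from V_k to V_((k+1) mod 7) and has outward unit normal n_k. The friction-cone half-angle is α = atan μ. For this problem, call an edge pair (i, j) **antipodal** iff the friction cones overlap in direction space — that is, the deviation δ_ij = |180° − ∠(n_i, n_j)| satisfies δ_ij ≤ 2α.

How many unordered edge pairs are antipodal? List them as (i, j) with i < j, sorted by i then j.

α = atan 0.1 = 5.71°;  2α = 11.42°
n_0 = (-0.9742, +0.2258)
n_1 = (-0.6011, -0.7992)
n_2 = (+0.1104, -0.9939)
n_3 = (+0.5695, -0.8220)
n_4 = (+0.9196, -0.3929)
n_5 = (+0.2937, +0.9559)
n_6 = (-0.6458, +0.7635)
  (0,1): δ = 113.89°  ·
  (0,2): δ = 70.61°  ·
  (0,3): δ = 42.23°  ·
  (0,4): δ = 10.08°  ✓
  (0,5): δ = 85.97°  ·
  (0,6): δ = 143.28°  ·
  (1,2): δ = 136.71°  ·
  (1,3): δ = 108.34°  ·
  (1,4): δ = 76.19°  ·
  (1,5): δ = 19.87°  ·
  (1,6): δ = 77.17°  ·
  (2,3): δ = 151.62°  ·
  (2,4): δ = 119.47°  ·
  (2,5): δ = 23.42°  ·
  (2,6): δ = 33.89°  ·
  (3,4): δ = 147.85°  ·
  (3,5): δ = 51.79°  ·
  (3,6): δ = 5.51°  ✓
  (4,5): δ = 83.94°  ·
  (4,6): δ = 26.64°  ·
  (5,6): δ = 122.70°  ·
antipodal pairs: 2

count = 2; pairs: (0,4), (3,6)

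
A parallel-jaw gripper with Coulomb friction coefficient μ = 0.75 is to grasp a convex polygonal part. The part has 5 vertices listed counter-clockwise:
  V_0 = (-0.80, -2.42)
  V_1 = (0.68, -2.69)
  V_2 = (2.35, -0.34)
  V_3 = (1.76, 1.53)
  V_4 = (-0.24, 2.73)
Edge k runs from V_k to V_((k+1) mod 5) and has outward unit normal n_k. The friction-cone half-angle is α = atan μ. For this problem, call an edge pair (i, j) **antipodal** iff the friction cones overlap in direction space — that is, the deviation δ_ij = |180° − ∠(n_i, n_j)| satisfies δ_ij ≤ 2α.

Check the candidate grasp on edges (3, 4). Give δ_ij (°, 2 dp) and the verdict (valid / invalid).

α = atan 0.75 = 36.87°;  2α = 73.74°
edge 3: e_3 = (-2.00, +1.20);  n_3 = (+0.5145, +0.8575)
edge 4: e_4 = (-0.56, -5.15);  n_4 = (-0.9941, +0.1081)
∠(n_3, n_4) = 114.76°
δ = |180° − 114.76°| = 65.24°
65.24° ≤ 2α = 73.74°  →  valid

δ = 65.24°, valid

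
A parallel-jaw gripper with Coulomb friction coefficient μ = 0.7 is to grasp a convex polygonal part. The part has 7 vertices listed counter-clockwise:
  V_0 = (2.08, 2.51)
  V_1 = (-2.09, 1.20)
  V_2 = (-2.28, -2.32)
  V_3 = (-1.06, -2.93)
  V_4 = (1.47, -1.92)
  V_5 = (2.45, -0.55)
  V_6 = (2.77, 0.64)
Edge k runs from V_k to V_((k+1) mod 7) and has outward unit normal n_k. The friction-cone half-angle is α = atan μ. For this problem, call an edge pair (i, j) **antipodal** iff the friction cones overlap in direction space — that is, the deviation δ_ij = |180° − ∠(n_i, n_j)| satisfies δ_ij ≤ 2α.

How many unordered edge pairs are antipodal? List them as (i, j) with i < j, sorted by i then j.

α = atan 0.7 = 34.99°;  2α = 69.98°
n_0 = (-0.2997, +0.9540)
n_1 = (-0.9985, +0.0539)
n_2 = (-0.4472, -0.8944)
n_3 = (+0.3708, -0.9287)
n_4 = (+0.8133, -0.5818)
n_5 = (+0.9657, -0.2597)
n_6 = (+0.9382, +0.3462)
  (0,1): δ = 110.53°  ·
  (0,2): δ = 44.01°  ✓
  (0,3): δ = 4.32°  ✓
  (0,4): δ = 36.98°  ✓
  (0,5): δ = 57.51°  ✓
  (0,6): δ = 92.81°  ·
  (1,2): δ = 113.48°  ·
  (1,3): δ = 65.15°  ✓
  (1,4): δ = 32.49°  ✓
  (1,5): δ = 11.96°  ✓
  (1,6): δ = 23.34°  ✓
  (2,3): δ = 131.67°  ·
  (2,4): δ = 99.01°  ·
  (2,5): δ = 78.49°  ·
  (2,6): δ = 43.18°  ✓
  (3,4): δ = 147.34°  ·
  (3,5): δ = 126.81°  ·
  (3,6): δ = 91.51°  ·
  (4,5): δ = 159.47°  ·
  (4,6): δ = 124.17°  ·
  (5,6): δ = 144.70°  ·
antipodal pairs: 9

count = 9; pairs: (0,2), (0,3), (0,4), (0,5), (1,3), (1,4), (1,5), (1,6), (2,6)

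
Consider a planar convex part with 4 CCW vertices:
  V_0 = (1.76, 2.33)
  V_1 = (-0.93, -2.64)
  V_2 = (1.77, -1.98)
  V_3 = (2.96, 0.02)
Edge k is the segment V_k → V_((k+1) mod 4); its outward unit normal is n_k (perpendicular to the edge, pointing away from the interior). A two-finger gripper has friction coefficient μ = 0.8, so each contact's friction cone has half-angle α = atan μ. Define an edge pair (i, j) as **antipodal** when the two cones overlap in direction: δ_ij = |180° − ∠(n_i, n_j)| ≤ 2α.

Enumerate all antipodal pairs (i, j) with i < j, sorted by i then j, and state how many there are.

count = 4; pairs: (0,1), (0,2), (0,3), (1,3)

α = atan 0.8 = 38.66°;  2α = 77.32°
n_0 = (-0.8794, +0.4760)
n_1 = (+0.2375, -0.9714)
n_2 = (+0.8594, -0.5113)
n_3 = (+0.8874, +0.4610)
  (0,1): δ = 47.84°  ✓
  (0,2): δ = 2.33°  ✓
  (0,3): δ = 55.88°  ✓
  (1,2): δ = 134.49°  ·
  (1,3): δ = 76.29°  ✓
  (2,3): δ = 121.80°  ·
antipodal pairs: 4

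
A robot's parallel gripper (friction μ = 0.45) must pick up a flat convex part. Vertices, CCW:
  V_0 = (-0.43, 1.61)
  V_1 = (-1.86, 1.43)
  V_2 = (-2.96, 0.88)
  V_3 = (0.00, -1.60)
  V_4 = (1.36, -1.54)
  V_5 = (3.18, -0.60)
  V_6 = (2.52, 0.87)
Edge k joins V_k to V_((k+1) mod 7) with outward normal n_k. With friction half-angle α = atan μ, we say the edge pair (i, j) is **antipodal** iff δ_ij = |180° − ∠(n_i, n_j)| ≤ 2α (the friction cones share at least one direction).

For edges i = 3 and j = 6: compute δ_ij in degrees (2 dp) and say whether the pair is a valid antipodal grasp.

α = atan 0.45 = 24.23°;  2α = 48.46°
edge 3: e_3 = (+1.36, +0.06);  n_3 = (+0.0441, -0.9990)
edge 6: e_6 = (-2.95, +0.74);  n_6 = (+0.2433, +0.9699)
∠(n_3, n_6) = 163.39°
δ = |180° − 163.39°| = 16.61°
16.61° ≤ 2α = 48.46°  →  valid

δ = 16.61°, valid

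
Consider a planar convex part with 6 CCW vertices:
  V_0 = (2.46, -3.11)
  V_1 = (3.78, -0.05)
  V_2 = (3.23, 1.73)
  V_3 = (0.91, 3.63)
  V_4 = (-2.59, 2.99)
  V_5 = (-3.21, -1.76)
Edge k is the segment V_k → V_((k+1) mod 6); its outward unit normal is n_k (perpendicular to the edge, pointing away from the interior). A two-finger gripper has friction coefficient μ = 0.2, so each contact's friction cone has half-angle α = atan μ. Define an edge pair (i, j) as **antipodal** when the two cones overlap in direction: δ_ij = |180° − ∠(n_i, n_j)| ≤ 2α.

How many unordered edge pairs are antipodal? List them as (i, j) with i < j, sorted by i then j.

α = atan 0.2 = 11.31°;  2α = 22.62°
n_0 = (+0.9182, -0.3961)
n_1 = (+0.9554, +0.2952)
n_2 = (+0.6336, +0.7737)
n_3 = (-0.1799, +0.9837)
n_4 = (-0.9916, +0.1294)
n_5 = (-0.2316, -0.9728)
  (0,1): δ = 139.50°  ·
  (0,2): δ = 105.98°  ·
  (0,3): δ = 56.30°  ·
  (0,4): δ = 15.90°  ✓
  (0,5): δ = 99.94°  ·
  (1,2): δ = 146.49°  ·
  (1,3): δ = 96.81°  ·
  (1,4): δ = 24.61°  ·
  (1,5): δ = 59.44°  ·
  (2,3): δ = 130.32°  ·
  (2,4): δ = 58.12°  ·
  (2,5): δ = 25.92°  ·
  (3,4): δ = 107.80°  ·
  (3,5): δ = 23.75°  ·
  (4,5): δ = 95.96°  ·
antipodal pairs: 1

count = 1; pairs: (0,4)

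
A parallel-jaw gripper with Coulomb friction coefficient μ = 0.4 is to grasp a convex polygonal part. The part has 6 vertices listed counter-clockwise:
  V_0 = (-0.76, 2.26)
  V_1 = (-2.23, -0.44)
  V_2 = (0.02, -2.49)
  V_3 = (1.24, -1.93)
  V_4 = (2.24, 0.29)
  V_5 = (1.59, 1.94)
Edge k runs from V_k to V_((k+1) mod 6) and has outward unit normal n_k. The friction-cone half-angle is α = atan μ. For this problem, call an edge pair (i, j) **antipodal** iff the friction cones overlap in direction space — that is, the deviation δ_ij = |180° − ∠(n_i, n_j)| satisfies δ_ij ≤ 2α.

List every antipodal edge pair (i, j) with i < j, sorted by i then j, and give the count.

α = atan 0.4 = 21.80°;  2α = 43.60°
n_0 = (-0.8783, +0.4782)
n_1 = (-0.6735, -0.7392)
n_2 = (+0.4172, -0.9088)
n_3 = (+0.9118, -0.4107)
n_4 = (+0.9304, +0.3665)
n_5 = (+0.1349, +0.9909)
  (0,1): δ = 103.77°  ·
  (0,2): δ = 36.78°  ✓
  (0,3): δ = 4.32°  ✓
  (0,4): δ = 50.07°  ·
  (0,5): δ = 110.81°  ·
  (1,2): δ = 113.01°  ·
  (1,3): δ = 71.91°  ·
  (1,4): δ = 26.16°  ✓
  (1,5): δ = 34.58°  ✓
  (2,3): δ = 138.91°  ·
  (2,4): δ = 93.15°  ·
  (2,5): δ = 32.41°  ✓
  (3,4): δ = 134.25°  ·
  (3,5): δ = 73.51°  ·
  (4,5): δ = 119.26°  ·
antipodal pairs: 5

count = 5; pairs: (0,2), (0,3), (1,4), (1,5), (2,5)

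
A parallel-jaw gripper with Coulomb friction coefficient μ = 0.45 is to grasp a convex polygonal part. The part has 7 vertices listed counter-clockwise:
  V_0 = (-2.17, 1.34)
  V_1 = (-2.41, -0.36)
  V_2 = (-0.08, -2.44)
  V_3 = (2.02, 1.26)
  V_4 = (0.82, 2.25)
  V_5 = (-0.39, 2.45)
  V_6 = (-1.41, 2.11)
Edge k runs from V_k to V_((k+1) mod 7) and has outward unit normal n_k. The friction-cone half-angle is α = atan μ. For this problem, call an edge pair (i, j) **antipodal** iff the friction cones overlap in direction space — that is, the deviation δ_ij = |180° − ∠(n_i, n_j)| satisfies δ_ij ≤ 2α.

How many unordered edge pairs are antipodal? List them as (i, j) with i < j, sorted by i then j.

α = atan 0.45 = 24.23°;  2α = 48.46°
n_0 = (-0.9902, +0.1398)
n_1 = (-0.6660, -0.7460)
n_2 = (+0.8697, -0.4936)
n_3 = (+0.6364, +0.7714)
n_4 = (+0.1631, +0.9866)
n_5 = (-0.3162, +0.9487)
n_6 = (-0.7117, +0.7025)
  (0,1): δ = 123.72°  ·
  (0,2): δ = 21.54°  ✓
  (0,3): δ = 58.51°  ·
  (0,4): δ = 88.65°  ·
  (0,5): δ = 116.47°  ·
  (0,6): δ = 143.41°  ·
  (1,2): δ = 77.82°  ·
  (1,3): δ = 2.23°  ✓
  (1,4): δ = 32.37°  ✓
  (1,5): δ = 60.19°  ·
  (1,6): δ = 87.13°  ·
  (2,3): δ = 99.94°  ·
  (2,4): δ = 69.81°  ·
  (2,5): δ = 41.99°  ✓
  (2,6): δ = 15.05°  ✓
  (3,4): δ = 149.86°  ·
  (3,5): δ = 122.04°  ·
  (3,6): δ = 95.10°  ·
  (4,5): δ = 152.18°  ·
  (4,6): δ = 125.24°  ·
  (5,6): δ = 153.06°  ·
antipodal pairs: 5

count = 5; pairs: (0,2), (1,3), (1,4), (2,5), (2,6)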